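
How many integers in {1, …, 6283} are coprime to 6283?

6120

Factor: 6283 = 61 · 103.
φ(6283) = (61−1) · (103−1) = 60 · 102 = 6120.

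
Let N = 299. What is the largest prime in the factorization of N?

299 = 13 · 23
23 is prime.
So 299 = 13 · 23; the largest prime factor is 23.

23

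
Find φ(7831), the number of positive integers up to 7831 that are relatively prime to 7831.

7600

Factor: 7831 = 41 · 191.
φ(7831) = (41−1) · (191−1) = 40 · 190 = 7600.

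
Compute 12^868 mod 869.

12^1 ≡ 12 (mod 869)
12^2 ≡ 12^2 = 144 ≡ 144 (mod 869)
12^4 ≡ 144^2 = 20736 ≡ 749 (mod 869)
12^8 ≡ 749^2 = 561001 ≡ 496 (mod 869)
12^16 ≡ 496^2 = 246016 ≡ 89 (mod 869)
12^32 ≡ 89^2 = 7921 ≡ 100 (mod 869)
12^64 ≡ 100^2 = 10000 ≡ 441 (mod 869)
12^128 ≡ 441^2 = 194481 ≡ 694 (mod 869)
12^256 ≡ 694^2 = 481636 ≡ 210 (mod 869)
12^512 ≡ 210^2 = 44100 ≡ 650 (mod 869)
868 = 512 + 256 + 64 + 32 + 4 in binary powers of 2.
So 12^868 ≡ 650 · 210 · 441 · 100 · 749 ≡ 166 (mod 869).
Since 166 ≠ 1, base 12 is a Fermat witness: 869 is composite.

166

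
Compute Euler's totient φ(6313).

Factor: 6313 = 59 · 107.
φ(6313) = (59−1) · (107−1) = 58 · 106 = 6148.

6148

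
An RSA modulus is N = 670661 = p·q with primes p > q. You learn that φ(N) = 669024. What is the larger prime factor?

829

φ(n) = (p−1)(q−1) = n − (p+q) + 1, so p + q = 670661 − 669024 + 1 = 1638.
p and q are the roots of t² − 1638t + 670661 = 0.
Discriminant: 1638² − 4·670661 = 2683044 − 2682644 = 400; √400 = 20.
q = (1638 − 20)/2 = 809, p = (1638 + 20)/2 = 829.
Check: 809 · 829 = 670661.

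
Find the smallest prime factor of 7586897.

53

7586897 is odd.
Digit sum 50, not divisible by 3.
Ends in 7: not divisible by 5.
7: 7586897 = 7·1083842 + 3
11: 7586897 = 11·689717 + 10
13: 7586897 = 13·583607 + 6
17: 7586897 = 17·446288 + 1
19: 7586897 = 19·399310 + 7
23: 7586897 = 23·329865 + 2
29: 7586897 = 29·261617 + 4
31: 7586897 = 31·244738 + 19
37: 7586897 = 37·205051 + 10
41: 7586897 = 41·185046 + 11
43: 7586897 = 43·176439 + 20
47: 7586897 = 47·161423 + 16
53: 7586897 = 53·143149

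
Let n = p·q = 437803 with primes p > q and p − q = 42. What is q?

641

Since p = q + 42, we have 437803 = q(q + 42), so q² + 42q − 437803 = 0.
Discriminant: 42² + 4·437803 = 1764 + 1751212 = 1752976; √1752976 = 1324.
q = (−42 + 1324)/2 = 641, and p = q + 42 = 683.
Check: 641 · 683 = 437803.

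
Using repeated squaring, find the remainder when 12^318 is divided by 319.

12^1 ≡ 12 (mod 319)
12^2 ≡ 12^2 = 144 ≡ 144 (mod 319)
12^4 ≡ 144^2 = 20736 ≡ 1 (mod 319)
12^8 ≡ 1^2 = 1 ≡ 1 (mod 319)
12^16 ≡ 1^2 = 1 ≡ 1 (mod 319)
12^32 ≡ 1^2 = 1 ≡ 1 (mod 319)
12^64 ≡ 1^2 = 1 ≡ 1 (mod 319)
12^128 ≡ 1^2 = 1 ≡ 1 (mod 319)
12^256 ≡ 1^2 = 1 ≡ 1 (mod 319)
318 = 256 + 32 + 16 + 8 + 4 + 2 in binary powers of 2.
So 12^318 ≡ 1 · 1 · 1 · 1 · 1 · 144 ≡ 144 (mod 319).
Since 144 ≠ 1, base 12 is a Fermat witness: 319 is composite.

144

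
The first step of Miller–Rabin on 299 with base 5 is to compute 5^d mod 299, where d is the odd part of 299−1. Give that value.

291

299 − 1 = 298 = 2^1 · 149, so d = 149.
5^1 ≡ 5 (mod 299)
5^2 ≡ 5^2 = 25 ≡ 25 (mod 299)
5^4 ≡ 25^2 = 625 ≡ 27 (mod 299)
5^8 ≡ 27^2 = 729 ≡ 131 (mod 299)
5^16 ≡ 131^2 = 17161 ≡ 118 (mod 299)
5^32 ≡ 118^2 = 13924 ≡ 170 (mod 299)
5^64 ≡ 170^2 = 28900 ≡ 196 (mod 299)
5^128 ≡ 196^2 = 38416 ≡ 144 (mod 299)
149 = 128 + 16 + 4 + 1 in binary powers of 2.
So 5^149 ≡ 144 · 118 · 27 · 5 ≡ 291 (mod 299).
Squaring chain: 291; never reaches −1, so base 5 is a Miller–Rabin witness that 299 is composite.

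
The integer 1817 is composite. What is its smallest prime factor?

1817 is odd.
Digit sum 17, not divisible by 3.
Ends in 7: not divisible by 5.
7: 1817 = 7·259 + 4
11: 1817 = 11·165 + 2
13: 1817 = 13·139 + 10
17: 1817 = 17·106 + 15
19: 1817 = 19·95 + 12
23: 1817 = 23·79

23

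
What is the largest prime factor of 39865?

67

39865 = 5 · 7973
7973 = 7 · 1139
1139 = 17 · 67
67 is prime.
So 39865 = 5 · 7 · 17 · 67; the largest prime factor is 67.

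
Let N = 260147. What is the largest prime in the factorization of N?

89

260147 = 37 · 7031
7031 = 79 · 89
89 is prime.
So 260147 = 37 · 79 · 89; the largest prime factor is 89.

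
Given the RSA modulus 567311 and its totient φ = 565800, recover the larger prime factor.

821

φ(n) = (p−1)(q−1) = n − (p+q) + 1, so p + q = 567311 − 565800 + 1 = 1512.
p and q are the roots of t² − 1512t + 567311 = 0.
Discriminant: 1512² − 4·567311 = 2286144 − 2269244 = 16900; √16900 = 130.
q = (1512 − 130)/2 = 691, p = (1512 + 130)/2 = 821.
Check: 691 · 821 = 567311.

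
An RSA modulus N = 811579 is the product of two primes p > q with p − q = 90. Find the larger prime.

947

Since p = q + 90, we have 811579 = q(q + 90), so q² + 90q − 811579 = 0.
Discriminant: 90² + 4·811579 = 8100 + 3246316 = 3254416; √3254416 = 1804.
q = (−90 + 1804)/2 = 857, and p = q + 90 = 947.
Check: 857 · 947 = 811579.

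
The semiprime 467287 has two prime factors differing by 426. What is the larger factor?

929

Since p = q + 426, we have 467287 = q(q + 426), so q² + 426q − 467287 = 0.
Discriminant: 426² + 4·467287 = 181476 + 1869148 = 2050624; √2050624 = 1432.
q = (−426 + 1432)/2 = 503, and p = q + 426 = 929.
Check: 503 · 929 = 467287.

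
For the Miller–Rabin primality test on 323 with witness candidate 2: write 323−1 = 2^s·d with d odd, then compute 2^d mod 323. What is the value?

257

323 − 1 = 322 = 2^1 · 161, so d = 161.
2^1 ≡ 2 (mod 323)
2^2 ≡ 2^2 = 4 ≡ 4 (mod 323)
2^4 ≡ 4^2 = 16 ≡ 16 (mod 323)
2^8 ≡ 16^2 = 256 ≡ 256 (mod 323)
2^16 ≡ 256^2 = 65536 ≡ 290 (mod 323)
2^32 ≡ 290^2 = 84100 ≡ 120 (mod 323)
2^64 ≡ 120^2 = 14400 ≡ 188 (mod 323)
2^128 ≡ 188^2 = 35344 ≡ 137 (mod 323)
161 = 128 + 32 + 1 in binary powers of 2.
So 2^161 ≡ 137 · 120 · 2 ≡ 257 (mod 323).
Squaring chain: 257; never reaches −1, so base 2 is a Miller–Rabin witness that 323 is composite.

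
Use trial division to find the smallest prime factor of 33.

33 is odd.
Digit sum 6, divisible by 3.

3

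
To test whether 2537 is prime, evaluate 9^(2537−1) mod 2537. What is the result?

271

9^1 ≡ 9 (mod 2537)
9^2 ≡ 9^2 = 81 ≡ 81 (mod 2537)
9^4 ≡ 81^2 = 6561 ≡ 1487 (mod 2537)
9^8 ≡ 1487^2 = 2211169 ≡ 1442 (mod 2537)
9^16 ≡ 1442^2 = 2079364 ≡ 1561 (mod 2537)
9^32 ≡ 1561^2 = 2436721 ≡ 1201 (mod 2537)
9^64 ≡ 1201^2 = 1442401 ≡ 1385 (mod 2537)
9^128 ≡ 1385^2 = 1918225 ≡ 253 (mod 2537)
9^256 ≡ 253^2 = 64009 ≡ 584 (mod 2537)
9^512 ≡ 584^2 = 341056 ≡ 1098 (mod 2537)
9^1024 ≡ 1098^2 = 1205604 ≡ 529 (mod 2537)
9^2048 ≡ 529^2 = 279841 ≡ 771 (mod 2537)
2536 = 2048 + 256 + 128 + 64 + 32 + 8 in binary powers of 2.
So 9^2536 ≡ 771 · 584 · 253 · 1385 · 1201 · 1442 ≡ 271 (mod 2537).
Since 271 ≠ 1, base 9 is a Fermat witness: 2537 is composite.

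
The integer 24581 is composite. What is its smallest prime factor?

24581 is odd.
Digit sum 20, not divisible by 3.
Ends in 1: not divisible by 5.
7: 24581 = 7·3511 + 4
11: 24581 = 11·2234 + 7
13: 24581 = 13·1890 + 11
17: 24581 = 17·1445 + 16
19: 24581 = 19·1293 + 14
23: 24581 = 23·1068 + 17
29: 24581 = 29·847 + 18
31: 24581 = 31·792 + 29
37: 24581 = 37·664 + 13
41: 24581 = 41·599 + 22
43: 24581 = 43·571 + 28
47: 24581 = 47·523

47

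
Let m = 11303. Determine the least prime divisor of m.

89

11303 is odd.
Digit sum 8, not divisible by 3.
Ends in 3: not divisible by 5.
7: 11303 = 7·1614 + 5
11: 11303 = 11·1027 + 6
13: 11303 = 13·869 + 6
17: 11303 = 17·664 + 15
19: 11303 = 19·594 + 17
23: 11303 = 23·491 + 10
29: 11303 = 29·389 + 22
31: 11303 = 31·364 + 19
37: 11303 = 37·305 + 18
41: 11303 = 41·275 + 28
43: 11303 = 43·262 + 37
47: 11303 = 47·240 + 23
53: 11303 = 53·213 + 14
59: 11303 = 59·191 + 34
61: 11303 = 61·185 + 18
67: 11303 = 67·168 + 47
71: 11303 = 71·159 + 14
73: 11303 = 73·154 + 61
79: 11303 = 79·143 + 6
83: 11303 = 83·136 + 15
89: 11303 = 89·127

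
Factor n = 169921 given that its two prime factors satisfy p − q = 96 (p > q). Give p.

463

Since p = q + 96, we have 169921 = q(q + 96), so q² + 96q − 169921 = 0.
Discriminant: 96² + 4·169921 = 9216 + 679684 = 688900; √688900 = 830.
q = (−96 + 830)/2 = 367, and p = q + 96 = 463.
Check: 367 · 463 = 169921.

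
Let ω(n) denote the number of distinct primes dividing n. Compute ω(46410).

6

46410 = 2 · 23205
23205 = 3 · 7735
7735 = 5 · 1547
1547 = 7 · 221
221 = 13 · 17
46410 = 2 · 3 · 5 · 7 · 13 · 17, which has 6 distinct prime factors.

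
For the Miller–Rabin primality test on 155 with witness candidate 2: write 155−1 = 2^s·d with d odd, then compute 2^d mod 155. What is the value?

155 − 1 = 154 = 2^1 · 77, so d = 77.
2^1 ≡ 2 (mod 155)
2^2 ≡ 2^2 = 4 ≡ 4 (mod 155)
2^4 ≡ 4^2 = 16 ≡ 16 (mod 155)
2^8 ≡ 16^2 = 256 ≡ 101 (mod 155)
2^16 ≡ 101^2 = 10201 ≡ 126 (mod 155)
2^32 ≡ 126^2 = 15876 ≡ 66 (mod 155)
2^64 ≡ 66^2 = 4356 ≡ 16 (mod 155)
77 = 64 + 8 + 4 + 1 in binary powers of 2.
So 2^77 ≡ 16 · 101 · 16 · 2 ≡ 97 (mod 155).
Squaring chain: 97; never reaches −1, so base 2 is a Miller–Rabin witness that 155 is composite.

97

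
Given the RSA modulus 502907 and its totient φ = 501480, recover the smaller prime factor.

φ(n) = (p−1)(q−1) = n − (p+q) + 1, so p + q = 502907 − 501480 + 1 = 1428.
p and q are the roots of t² − 1428t + 502907 = 0.
Discriminant: 1428² − 4·502907 = 2039184 − 2011628 = 27556; √27556 = 166.
q = (1428 − 166)/2 = 631, p = (1428 + 166)/2 = 797.
Check: 631 · 797 = 502907.

631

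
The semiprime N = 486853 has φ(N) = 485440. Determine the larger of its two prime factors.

φ(n) = (p−1)(q−1) = n − (p+q) + 1, so p + q = 486853 − 485440 + 1 = 1414.
p and q are the roots of t² − 1414t + 486853 = 0.
Discriminant: 1414² − 4·486853 = 1999396 − 1947412 = 51984; √51984 = 228.
q = (1414 − 228)/2 = 593, p = (1414 + 228)/2 = 821.
Check: 593 · 821 = 486853.

821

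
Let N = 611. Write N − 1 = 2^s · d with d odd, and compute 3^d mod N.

611 − 1 = 610 = 2^1 · 305, so d = 305.
3^1 ≡ 3 (mod 611)
3^2 ≡ 3^2 = 9 ≡ 9 (mod 611)
3^4 ≡ 9^2 = 81 ≡ 81 (mod 611)
3^8 ≡ 81^2 = 6561 ≡ 451 (mod 611)
3^16 ≡ 451^2 = 203401 ≡ 549 (mod 611)
3^32 ≡ 549^2 = 301401 ≡ 178 (mod 611)
3^64 ≡ 178^2 = 31684 ≡ 523 (mod 611)
3^128 ≡ 523^2 = 273529 ≡ 412 (mod 611)
3^256 ≡ 412^2 = 169744 ≡ 497 (mod 611)
305 = 256 + 32 + 16 + 1 in binary powers of 2.
So 3^305 ≡ 497 · 178 · 549 · 3 ≡ 165 (mod 611).
Squaring chain: 165; never reaches −1, so base 3 is a Miller–Rabin witness that 611 is composite.

165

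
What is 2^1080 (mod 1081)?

165

2^1 ≡ 2 (mod 1081)
2^2 ≡ 2^2 = 4 ≡ 4 (mod 1081)
2^4 ≡ 4^2 = 16 ≡ 16 (mod 1081)
2^8 ≡ 16^2 = 256 ≡ 256 (mod 1081)
2^16 ≡ 256^2 = 65536 ≡ 676 (mod 1081)
2^32 ≡ 676^2 = 456976 ≡ 794 (mod 1081)
2^64 ≡ 794^2 = 630436 ≡ 213 (mod 1081)
2^128 ≡ 213^2 = 45369 ≡ 1048 (mod 1081)
2^256 ≡ 1048^2 = 1098304 ≡ 8 (mod 1081)
2^512 ≡ 8^2 = 64 ≡ 64 (mod 1081)
2^1024 ≡ 64^2 = 4096 ≡ 853 (mod 1081)
1080 = 1024 + 32 + 16 + 8 in binary powers of 2.
So 2^1080 ≡ 853 · 794 · 676 · 256 ≡ 165 (mod 1081).
Since 165 ≠ 1, base 2 is a Fermat witness: 1081 is composite.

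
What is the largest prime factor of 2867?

61

2867 = 47 · 61
61 is prime.
So 2867 = 47 · 61; the largest prime factor is 61.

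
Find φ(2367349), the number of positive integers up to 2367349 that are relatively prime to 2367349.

2316720

Factor: 2367349 = 61 · 197^2.
φ(2367349) = (61−1) · 197^1·(197−1) = 60 · 38612 = 2316720.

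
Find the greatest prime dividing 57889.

73

57889 = 13 · 4453
4453 = 61 · 73
73 is prime.
So 57889 = 13 · 61 · 73; the largest prime factor is 73.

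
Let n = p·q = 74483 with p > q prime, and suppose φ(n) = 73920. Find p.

353

φ(n) = (p−1)(q−1) = n − (p+q) + 1, so p + q = 74483 − 73920 + 1 = 564.
p and q are the roots of t² − 564t + 74483 = 0.
Discriminant: 564² − 4·74483 = 318096 − 297932 = 20164; √20164 = 142.
q = (564 − 142)/2 = 211, p = (564 + 142)/2 = 353.
Check: 211 · 353 = 74483.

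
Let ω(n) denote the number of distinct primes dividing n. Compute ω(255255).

255255 = 3 · 85085
85085 = 5 · 17017
17017 = 7 · 2431
2431 = 11 · 221
221 = 13 · 17
255255 = 3 · 5 · 7 · 11 · 13 · 17, which has 6 distinct prime factors.

6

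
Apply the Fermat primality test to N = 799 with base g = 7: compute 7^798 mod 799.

7^1 ≡ 7 (mod 799)
7^2 ≡ 7^2 = 49 ≡ 49 (mod 799)
7^4 ≡ 49^2 = 2401 ≡ 4 (mod 799)
7^8 ≡ 4^2 = 16 ≡ 16 (mod 799)
7^16 ≡ 16^2 = 256 ≡ 256 (mod 799)
7^32 ≡ 256^2 = 65536 ≡ 18 (mod 799)
7^64 ≡ 18^2 = 324 ≡ 324 (mod 799)
7^128 ≡ 324^2 = 104976 ≡ 307 (mod 799)
7^256 ≡ 307^2 = 94249 ≡ 766 (mod 799)
7^512 ≡ 766^2 = 586756 ≡ 290 (mod 799)
798 = 512 + 256 + 16 + 8 + 4 + 2 in binary powers of 2.
So 7^798 ≡ 290 · 766 · 256 · 16 · 4 · 49 ≡ 773 (mod 799).
Since 773 ≠ 1, base 7 is a Fermat witness: 799 is composite.

773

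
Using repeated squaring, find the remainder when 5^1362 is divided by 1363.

306

5^1 ≡ 5 (mod 1363)
5^2 ≡ 5^2 = 25 ≡ 25 (mod 1363)
5^4 ≡ 25^2 = 625 ≡ 625 (mod 1363)
5^8 ≡ 625^2 = 390625 ≡ 807 (mod 1363)
5^16 ≡ 807^2 = 651249 ≡ 1098 (mod 1363)
5^32 ≡ 1098^2 = 1205604 ≡ 712 (mod 1363)
5^64 ≡ 712^2 = 506944 ≡ 1271 (mod 1363)
5^128 ≡ 1271^2 = 1615441 ≡ 286 (mod 1363)
5^256 ≡ 286^2 = 81796 ≡ 16 (mod 1363)
5^512 ≡ 16^2 = 256 ≡ 256 (mod 1363)
5^1024 ≡ 256^2 = 65536 ≡ 112 (mod 1363)
1362 = 1024 + 256 + 64 + 16 + 2 in binary powers of 2.
So 5^1362 ≡ 112 · 16 · 1271 · 1098 · 25 ≡ 306 (mod 1363).
Since 306 ≠ 1, base 5 is a Fermat witness: 1363 is composite.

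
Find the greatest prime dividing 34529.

73

34529 = 11 · 3139
3139 = 43 · 73
73 is prime.
So 34529 = 11 · 43 · 73; the largest prime factor is 73.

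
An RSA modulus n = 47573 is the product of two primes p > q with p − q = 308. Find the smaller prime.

113

Since p = q + 308, we have 47573 = q(q + 308), so q² + 308q − 47573 = 0.
Discriminant: 308² + 4·47573 = 94864 + 190292 = 285156; √285156 = 534.
q = (−308 + 534)/2 = 113, and p = q + 308 = 421.
Check: 113 · 421 = 47573.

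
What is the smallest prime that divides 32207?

32207 is odd.
Digit sum 14, not divisible by 3.
Ends in 7: not divisible by 5.
7: 32207 = 7·4601

7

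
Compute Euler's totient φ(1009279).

Factor: 1009279 = 53 · 137 · 139.
φ(1009279) = (53−1) · (137−1) · (139−1) = 52 · 136 · 138 = 975936.

975936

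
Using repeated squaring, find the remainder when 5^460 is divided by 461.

5^1 ≡ 5 (mod 461)
5^2 ≡ 5^2 = 25 ≡ 25 (mod 461)
5^4 ≡ 25^2 = 625 ≡ 164 (mod 461)
5^8 ≡ 164^2 = 26896 ≡ 158 (mod 461)
5^16 ≡ 158^2 = 24964 ≡ 70 (mod 461)
5^32 ≡ 70^2 = 4900 ≡ 290 (mod 461)
5^64 ≡ 290^2 = 84100 ≡ 198 (mod 461)
5^128 ≡ 198^2 = 39204 ≡ 19 (mod 461)
5^256 ≡ 19^2 = 361 ≡ 361 (mod 461)
460 = 256 + 128 + 64 + 8 + 4 in binary powers of 2.
So 5^460 ≡ 361 · 19 · 198 · 158 · 164 ≡ 1 (mod 461).
Since the result is 1, base 5 gives no evidence that 461 is composite.

1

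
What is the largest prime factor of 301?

43

301 = 7 · 43
43 is prime.
So 301 = 7 · 43; the largest prime factor is 43.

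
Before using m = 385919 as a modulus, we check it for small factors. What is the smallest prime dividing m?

385919 is odd.
Digit sum 35, not divisible by 3.
Ends in 9: not divisible by 5.
7: 385919 = 7·55131 + 2
11: 385919 = 11·35083 + 6
13: 385919 = 13·29686 + 1
17: 385919 = 17·22701 + 2
19: 385919 = 19·20311 + 10
23: 385919 = 23·16779 + 2
29: 385919 = 29·13307 + 16
31: 385919 = 31·12449

31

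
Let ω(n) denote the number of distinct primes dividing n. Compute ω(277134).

6

277134 = 2 · 138567
138567 = 3 · 46189
46189 = 11 · 4199
4199 = 13 · 323
323 = 17 · 19
277134 = 2 · 3 · 11 · 13 · 17 · 19, which has 6 distinct prime factors.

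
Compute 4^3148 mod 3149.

4^1 ≡ 4 (mod 3149)
4^2 ≡ 4^2 = 16 ≡ 16 (mod 3149)
4^4 ≡ 16^2 = 256 ≡ 256 (mod 3149)
4^8 ≡ 256^2 = 65536 ≡ 2556 (mod 3149)
4^16 ≡ 2556^2 = 6533136 ≡ 2110 (mod 3149)
4^32 ≡ 2110^2 = 4452100 ≡ 2563 (mod 3149)
4^64 ≡ 2563^2 = 6568969 ≡ 155 (mod 3149)
4^128 ≡ 155^2 = 24025 ≡ 1982 (mod 3149)
4^256 ≡ 1982^2 = 3928324 ≡ 1521 (mod 3149)
4^512 ≡ 1521^2 = 2313441 ≡ 2075 (mod 3149)
4^1024 ≡ 2075^2 = 4305625 ≡ 942 (mod 3149)
4^2048 ≡ 942^2 = 887364 ≡ 2495 (mod 3149)
3148 = 2048 + 1024 + 64 + 8 + 4 in binary powers of 2.
So 4^3148 ≡ 2495 · 942 · 155 · 2556 · 256 ≡ 3138 (mod 3149).
Since 3138 ≠ 1, base 4 is a Fermat witness: 3149 is composite.

3138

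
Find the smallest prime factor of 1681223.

31

1681223 is odd.
Digit sum 23, not divisible by 3.
Ends in 3: not divisible by 5.
7: 1681223 = 7·240174 + 5
11: 1681223 = 11·152838 + 5
13: 1681223 = 13·129324 + 11
17: 1681223 = 17·98895 + 8
19: 1681223 = 19·88485 + 8
23: 1681223 = 23·73096 + 15
29: 1681223 = 29·57973 + 6
31: 1681223 = 31·54233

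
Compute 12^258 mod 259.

12^1 ≡ 12 (mod 259)
12^2 ≡ 12^2 = 144 ≡ 144 (mod 259)
12^4 ≡ 144^2 = 20736 ≡ 16 (mod 259)
12^8 ≡ 16^2 = 256 ≡ 256 (mod 259)
12^16 ≡ 256^2 = 65536 ≡ 9 (mod 259)
12^32 ≡ 9^2 = 81 ≡ 81 (mod 259)
12^64 ≡ 81^2 = 6561 ≡ 86 (mod 259)
12^128 ≡ 86^2 = 7396 ≡ 144 (mod 259)
12^256 ≡ 144^2 = 20736 ≡ 16 (mod 259)
258 = 256 + 2 in binary powers of 2.
So 12^258 ≡ 16 · 144 ≡ 232 (mod 259).
Since 232 ≠ 1, base 12 is a Fermat witness: 259 is composite.

232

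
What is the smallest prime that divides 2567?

2567 is odd.
Digit sum 20, not divisible by 3.
Ends in 7: not divisible by 5.
7: 2567 = 7·366 + 5
11: 2567 = 11·233 + 4
13: 2567 = 13·197 + 6
17: 2567 = 17·151

17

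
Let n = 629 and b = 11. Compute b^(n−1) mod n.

11^1 ≡ 11 (mod 629)
11^2 ≡ 11^2 = 121 ≡ 121 (mod 629)
11^4 ≡ 121^2 = 14641 ≡ 174 (mod 629)
11^8 ≡ 174^2 = 30276 ≡ 84 (mod 629)
11^16 ≡ 84^2 = 7056 ≡ 137 (mod 629)
11^32 ≡ 137^2 = 18769 ≡ 528 (mod 629)
11^64 ≡ 528^2 = 278784 ≡ 137 (mod 629)
11^128 ≡ 137^2 = 18769 ≡ 528 (mod 629)
11^256 ≡ 528^2 = 278784 ≡ 137 (mod 629)
11^512 ≡ 137^2 = 18769 ≡ 528 (mod 629)
628 = 512 + 64 + 32 + 16 + 4 in binary powers of 2.
So 11^628 ≡ 528 · 137 · 528 · 137 · 174 ≡ 174 (mod 629).
Since 174 ≠ 1, base 11 is a Fermat witness: 629 is composite.

174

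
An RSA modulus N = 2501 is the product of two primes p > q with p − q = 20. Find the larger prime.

61

Since p = q + 20, we have 2501 = q(q + 20), so q² + 20q − 2501 = 0.
Discriminant: 20² + 4·2501 = 400 + 10004 = 10404; √10404 = 102.
q = (−20 + 102)/2 = 41, and p = q + 20 = 61.
Check: 41 · 61 = 2501.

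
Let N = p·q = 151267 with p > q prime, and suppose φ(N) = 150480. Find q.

331

φ(n) = (p−1)(q−1) = n − (p+q) + 1, so p + q = 151267 − 150480 + 1 = 788.
p and q are the roots of t² − 788t + 151267 = 0.
Discriminant: 788² − 4·151267 = 620944 − 605068 = 15876; √15876 = 126.
q = (788 − 126)/2 = 331, p = (788 + 126)/2 = 457.
Check: 331 · 457 = 151267.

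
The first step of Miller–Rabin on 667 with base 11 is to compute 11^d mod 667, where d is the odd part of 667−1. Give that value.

667 − 1 = 666 = 2^1 · 333, so d = 333.
11^1 ≡ 11 (mod 667)
11^2 ≡ 11^2 = 121 ≡ 121 (mod 667)
11^4 ≡ 121^2 = 14641 ≡ 634 (mod 667)
11^8 ≡ 634^2 = 401956 ≡ 422 (mod 667)
11^16 ≡ 422^2 = 178084 ≡ 662 (mod 667)
11^32 ≡ 662^2 = 438244 ≡ 25 (mod 667)
11^64 ≡ 25^2 = 625 ≡ 625 (mod 667)
11^128 ≡ 625^2 = 390625 ≡ 430 (mod 667)
11^256 ≡ 430^2 = 184900 ≡ 141 (mod 667)
333 = 256 + 64 + 8 + 4 + 1 in binary powers of 2.
So 11^333 ≡ 141 · 625 · 422 · 634 · 11 ≡ 135 (mod 667).
Squaring chain: 135; never reaches −1, so base 11 is a Miller–Rabin witness that 667 is composite.

135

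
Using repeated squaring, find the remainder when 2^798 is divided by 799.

676

2^1 ≡ 2 (mod 799)
2^2 ≡ 2^2 = 4 ≡ 4 (mod 799)
2^4 ≡ 4^2 = 16 ≡ 16 (mod 799)
2^8 ≡ 16^2 = 256 ≡ 256 (mod 799)
2^16 ≡ 256^2 = 65536 ≡ 18 (mod 799)
2^32 ≡ 18^2 = 324 ≡ 324 (mod 799)
2^64 ≡ 324^2 = 104976 ≡ 307 (mod 799)
2^128 ≡ 307^2 = 94249 ≡ 766 (mod 799)
2^256 ≡ 766^2 = 586756 ≡ 290 (mod 799)
2^512 ≡ 290^2 = 84100 ≡ 205 (mod 799)
798 = 512 + 256 + 16 + 8 + 4 + 2 in binary powers of 2.
So 2^798 ≡ 205 · 290 · 18 · 256 · 16 · 4 ≡ 676 (mod 799).
Since 676 ≠ 1, base 2 is a Fermat witness: 799 is composite.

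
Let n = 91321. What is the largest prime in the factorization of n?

91321 = 29 · 3149
3149 = 47 · 67
67 is prime.
So 91321 = 29 · 47 · 67; the largest prime factor is 67.

67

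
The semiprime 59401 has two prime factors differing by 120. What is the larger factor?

311

Since p = q + 120, we have 59401 = q(q + 120), so q² + 120q − 59401 = 0.
Discriminant: 120² + 4·59401 = 14400 + 237604 = 252004; √252004 = 502.
q = (−120 + 502)/2 = 191, and p = q + 120 = 311.
Check: 191 · 311 = 59401.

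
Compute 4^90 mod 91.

1

4^1 ≡ 4 (mod 91)
4^2 ≡ 4^2 = 16 ≡ 16 (mod 91)
4^4 ≡ 16^2 = 256 ≡ 74 (mod 91)
4^8 ≡ 74^2 = 5476 ≡ 16 (mod 91)
4^16 ≡ 16^2 = 256 ≡ 74 (mod 91)
4^32 ≡ 74^2 = 5476 ≡ 16 (mod 91)
4^64 ≡ 16^2 = 256 ≡ 74 (mod 91)
90 = 64 + 16 + 8 + 2 in binary powers of 2.
So 4^90 ≡ 74 · 74 · 16 · 16 ≡ 1 (mod 91).
Since the result is 1, base 4 gives no evidence that 91 is composite.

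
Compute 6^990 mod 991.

1

6^1 ≡ 6 (mod 991)
6^2 ≡ 6^2 = 36 ≡ 36 (mod 991)
6^4 ≡ 36^2 = 1296 ≡ 305 (mod 991)
6^8 ≡ 305^2 = 93025 ≡ 862 (mod 991)
6^16 ≡ 862^2 = 743044 ≡ 785 (mod 991)
6^32 ≡ 785^2 = 616225 ≡ 814 (mod 991)
6^64 ≡ 814^2 = 662596 ≡ 608 (mod 991)
6^128 ≡ 608^2 = 369664 ≡ 21 (mod 991)
6^256 ≡ 21^2 = 441 ≡ 441 (mod 991)
6^512 ≡ 441^2 = 194481 ≡ 245 (mod 991)
990 = 512 + 256 + 128 + 64 + 16 + 8 + 4 + 2 in binary powers of 2.
So 6^990 ≡ 245 · 441 · 21 · 608 · 785 · 862 · 305 · 36 ≡ 1 (mod 991).
Since the result is 1, base 6 gives no evidence that 991 is composite.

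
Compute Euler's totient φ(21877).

21580

Factor: 21877 = 131 · 167.
φ(21877) = (131−1) · (167−1) = 130 · 166 = 21580.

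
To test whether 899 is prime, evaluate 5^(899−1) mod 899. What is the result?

5^1 ≡ 5 (mod 899)
5^2 ≡ 5^2 = 25 ≡ 25 (mod 899)
5^4 ≡ 25^2 = 625 ≡ 625 (mod 899)
5^8 ≡ 625^2 = 390625 ≡ 459 (mod 899)
5^16 ≡ 459^2 = 210681 ≡ 315 (mod 899)
5^32 ≡ 315^2 = 99225 ≡ 335 (mod 899)
5^64 ≡ 335^2 = 112225 ≡ 749 (mod 899)
5^128 ≡ 749^2 = 561001 ≡ 25 (mod 899)
5^256 ≡ 25^2 = 625 ≡ 625 (mod 899)
5^512 ≡ 625^2 = 390625 ≡ 459 (mod 899)
898 = 512 + 256 + 128 + 2 in binary powers of 2.
So 5^898 ≡ 459 · 625 · 25 · 25 ≡ 315 (mod 899).
Since 315 ≠ 1, base 5 is a Fermat witness: 899 is composite.

315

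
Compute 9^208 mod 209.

9^1 ≡ 9 (mod 209)
9^2 ≡ 9^2 = 81 ≡ 81 (mod 209)
9^4 ≡ 81^2 = 6561 ≡ 82 (mod 209)
9^8 ≡ 82^2 = 6724 ≡ 36 (mod 209)
9^16 ≡ 36^2 = 1296 ≡ 42 (mod 209)
9^32 ≡ 42^2 = 1764 ≡ 92 (mod 209)
9^64 ≡ 92^2 = 8464 ≡ 104 (mod 209)
9^128 ≡ 104^2 = 10816 ≡ 157 (mod 209)
208 = 128 + 64 + 16 in binary powers of 2.
So 9^208 ≡ 157 · 104 · 42 ≡ 47 (mod 209).
Since 47 ≠ 1, base 9 is a Fermat witness: 209 is composite.

47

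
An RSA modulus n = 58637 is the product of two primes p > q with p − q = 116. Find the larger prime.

Since p = q + 116, we have 58637 = q(q + 116), so q² + 116q − 58637 = 0.
Discriminant: 116² + 4·58637 = 13456 + 234548 = 248004; √248004 = 498.
q = (−116 + 498)/2 = 191, and p = q + 116 = 307.
Check: 191 · 307 = 58637.

307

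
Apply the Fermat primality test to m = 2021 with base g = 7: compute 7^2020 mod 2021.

7^1 ≡ 7 (mod 2021)
7^2 ≡ 7^2 = 49 ≡ 49 (mod 2021)
7^4 ≡ 49^2 = 2401 ≡ 380 (mod 2021)
7^8 ≡ 380^2 = 144400 ≡ 909 (mod 2021)
7^16 ≡ 909^2 = 826281 ≡ 1713 (mod 2021)
7^32 ≡ 1713^2 = 2934369 ≡ 1898 (mod 2021)
7^64 ≡ 1898^2 = 3602404 ≡ 982 (mod 2021)
7^128 ≡ 982^2 = 964324 ≡ 307 (mod 2021)
7^256 ≡ 307^2 = 94249 ≡ 1283 (mod 2021)
7^512 ≡ 1283^2 = 1646089 ≡ 995 (mod 2021)
7^1024 ≡ 995^2 = 990025 ≡ 1756 (mod 2021)
2020 = 1024 + 512 + 256 + 128 + 64 + 32 + 4 in binary powers of 2.
So 7^2020 ≡ 1756 · 995 · 1283 · 307 · 982 · 1898 · 380 ≡ 294 (mod 2021).
Since 294 ≠ 1, base 7 is a Fermat witness: 2021 is composite.

294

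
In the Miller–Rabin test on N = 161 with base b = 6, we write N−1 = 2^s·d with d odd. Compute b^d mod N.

48

161 − 1 = 160 = 2^5 · 5, so d = 5.
6^1 ≡ 6 (mod 161)
6^2 ≡ 6^2 = 36 ≡ 36 (mod 161)
6^4 ≡ 36^2 = 1296 ≡ 8 (mod 161)
5 = 4 + 1 in binary powers of 2.
So 6^5 ≡ 8 · 6 ≡ 48 (mod 161).
Squaring chain: 48 → 50 → 85 → 141 → 78; never reaches −1, so base 6 is a Miller–Rabin witness that 161 is composite.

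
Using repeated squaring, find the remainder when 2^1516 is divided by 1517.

756

2^1 ≡ 2 (mod 1517)
2^2 ≡ 2^2 = 4 ≡ 4 (mod 1517)
2^4 ≡ 4^2 = 16 ≡ 16 (mod 1517)
2^8 ≡ 16^2 = 256 ≡ 256 (mod 1517)
2^16 ≡ 256^2 = 65536 ≡ 305 (mod 1517)
2^32 ≡ 305^2 = 93025 ≡ 488 (mod 1517)
2^64 ≡ 488^2 = 238144 ≡ 1492 (mod 1517)
2^128 ≡ 1492^2 = 2226064 ≡ 625 (mod 1517)
2^256 ≡ 625^2 = 390625 ≡ 756 (mod 1517)
2^512 ≡ 756^2 = 571536 ≡ 1144 (mod 1517)
2^1024 ≡ 1144^2 = 1308736 ≡ 1082 (mod 1517)
1516 = 1024 + 256 + 128 + 64 + 32 + 8 + 4 in binary powers of 2.
So 2^1516 ≡ 1082 · 756 · 625 · 1492 · 488 · 256 · 16 ≡ 756 (mod 1517).
Since 756 ≠ 1, base 2 is a Fermat witness: 1517 is composite.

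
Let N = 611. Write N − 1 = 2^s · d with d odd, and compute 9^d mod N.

611 − 1 = 610 = 2^1 · 305, so d = 305.
9^1 ≡ 9 (mod 611)
9^2 ≡ 9^2 = 81 ≡ 81 (mod 611)
9^4 ≡ 81^2 = 6561 ≡ 451 (mod 611)
9^8 ≡ 451^2 = 203401 ≡ 549 (mod 611)
9^16 ≡ 549^2 = 301401 ≡ 178 (mod 611)
9^32 ≡ 178^2 = 31684 ≡ 523 (mod 611)
9^64 ≡ 523^2 = 273529 ≡ 412 (mod 611)
9^128 ≡ 412^2 = 169744 ≡ 497 (mod 611)
9^256 ≡ 497^2 = 247009 ≡ 165 (mod 611)
305 = 256 + 32 + 16 + 1 in binary powers of 2.
So 9^305 ≡ 165 · 523 · 178 · 9 ≡ 341 (mod 611).
Squaring chain: 341; never reaches −1, so base 9 is a Miller–Rabin witness that 611 is composite.

341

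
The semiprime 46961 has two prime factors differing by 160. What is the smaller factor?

Since p = q + 160, we have 46961 = q(q + 160), so q² + 160q − 46961 = 0.
Discriminant: 160² + 4·46961 = 25600 + 187844 = 213444; √213444 = 462.
q = (−160 + 462)/2 = 151, and p = q + 160 = 311.
Check: 151 · 311 = 46961.

151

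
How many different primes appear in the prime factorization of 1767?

1767 = 3 · 589
589 = 19 · 31
1767 = 3 · 19 · 31, which has 3 distinct prime factors.

3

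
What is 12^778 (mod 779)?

12^1 ≡ 12 (mod 779)
12^2 ≡ 12^2 = 144 ≡ 144 (mod 779)
12^4 ≡ 144^2 = 20736 ≡ 482 (mod 779)
12^8 ≡ 482^2 = 232324 ≡ 182 (mod 779)
12^16 ≡ 182^2 = 33124 ≡ 406 (mod 779)
12^32 ≡ 406^2 = 164836 ≡ 467 (mod 779)
12^64 ≡ 467^2 = 218089 ≡ 748 (mod 779)
12^128 ≡ 748^2 = 559504 ≡ 182 (mod 779)
12^256 ≡ 182^2 = 33124 ≡ 406 (mod 779)
12^512 ≡ 406^2 = 164836 ≡ 467 (mod 779)
778 = 512 + 256 + 8 + 2 in binary powers of 2.
So 12^778 ≡ 467 · 406 · 182 · 144 ≡ 121 (mod 779).
Since 121 ≠ 1, base 12 is a Fermat witness: 779 is composite.

121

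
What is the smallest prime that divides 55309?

19

55309 is odd.
Digit sum 22, not divisible by 3.
Ends in 9: not divisible by 5.
7: 55309 = 7·7901 + 2
11: 55309 = 11·5028 + 1
13: 55309 = 13·4254 + 7
17: 55309 = 17·3253 + 8
19: 55309 = 19·2911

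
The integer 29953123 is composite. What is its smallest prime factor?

29953123 is odd.
Digit sum 34, not divisible by 3.
Ends in 3: not divisible by 5.
7: 29953123 = 7·4279017 + 4
11: 29953123 = 11·2723011 + 2
13: 29953123 = 13·2304086 + 5
17: 29953123 = 17·1761948 + 7
19: 29953123 = 19·1576480 + 3
23: 29953123 = 23·1302309 + 16
29: 29953123 = 29·1032866 + 9
31: 29953123 = 31·966229 + 24
37: 29953123 = 37·809543 + 32
41: 29953123 = 41·730563 + 40
43: 29953123 = 43·696584 + 11
47: 29953123 = 47·637300 + 23
53: 29953123 = 53·565153 + 14
59: 29953123 = 59·507680 + 3
61: 29953123 = 61·491034 + 49
67: 29953123 = 67·447061 + 36
71: 29953123 = 71·421874 + 69
73: 29953123 = 73·410316 + 55
79: 29953123 = 79·379153 + 36
83: 29953123 = 83·360881

83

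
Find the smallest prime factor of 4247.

4247 is odd.
Digit sum 17, not divisible by 3.
Ends in 7: not divisible by 5.
7: 4247 = 7·606 + 5
11: 4247 = 11·386 + 1
13: 4247 = 13·326 + 9
17: 4247 = 17·249 + 14
19: 4247 = 19·223 + 10
23: 4247 = 23·184 + 15
29: 4247 = 29·146 + 13
31: 4247 = 31·137

31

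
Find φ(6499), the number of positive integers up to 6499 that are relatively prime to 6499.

Factor: 6499 = 67 · 97.
φ(6499) = (67−1) · (97−1) = 66 · 96 = 6336.

6336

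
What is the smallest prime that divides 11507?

37

11507 is odd.
Digit sum 14, not divisible by 3.
Ends in 7: not divisible by 5.
7: 11507 = 7·1643 + 6
11: 11507 = 11·1046 + 1
13: 11507 = 13·885 + 2
17: 11507 = 17·676 + 15
19: 11507 = 19·605 + 12
23: 11507 = 23·500 + 7
29: 11507 = 29·396 + 23
31: 11507 = 31·371 + 6
37: 11507 = 37·311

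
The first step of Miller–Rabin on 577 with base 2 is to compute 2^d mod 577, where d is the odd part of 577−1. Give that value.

512

577 − 1 = 576 = 2^6 · 9, so d = 9.
2^1 ≡ 2 (mod 577)
2^2 ≡ 2^2 = 4 ≡ 4 (mod 577)
2^4 ≡ 4^2 = 16 ≡ 16 (mod 577)
2^8 ≡ 16^2 = 256 ≡ 256 (mod 577)
9 = 8 + 1 in binary powers of 2.
So 2^9 ≡ 256 · 2 ≡ 512 (mod 577).
Squaring chain: 512 → 186 → 553 → 576 → 1 → 1; reaches −1, so base 2 does not prove 577 composite.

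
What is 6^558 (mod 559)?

259

6^1 ≡ 6 (mod 559)
6^2 ≡ 6^2 = 36 ≡ 36 (mod 559)
6^4 ≡ 36^2 = 1296 ≡ 178 (mod 559)
6^8 ≡ 178^2 = 31684 ≡ 380 (mod 559)
6^16 ≡ 380^2 = 144400 ≡ 178 (mod 559)
6^32 ≡ 178^2 = 31684 ≡ 380 (mod 559)
6^64 ≡ 380^2 = 144400 ≡ 178 (mod 559)
6^128 ≡ 178^2 = 31684 ≡ 380 (mod 559)
6^256 ≡ 380^2 = 144400 ≡ 178 (mod 559)
6^512 ≡ 178^2 = 31684 ≡ 380 (mod 559)
558 = 512 + 32 + 8 + 4 + 2 in binary powers of 2.
So 6^558 ≡ 380 · 380 · 380 · 178 · 36 ≡ 259 (mod 559).
Since 259 ≠ 1, base 6 is a Fermat witness: 559 is composite.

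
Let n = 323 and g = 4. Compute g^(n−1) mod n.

101

4^1 ≡ 4 (mod 323)
4^2 ≡ 4^2 = 16 ≡ 16 (mod 323)
4^4 ≡ 16^2 = 256 ≡ 256 (mod 323)
4^8 ≡ 256^2 = 65536 ≡ 290 (mod 323)
4^16 ≡ 290^2 = 84100 ≡ 120 (mod 323)
4^32 ≡ 120^2 = 14400 ≡ 188 (mod 323)
4^64 ≡ 188^2 = 35344 ≡ 137 (mod 323)
4^128 ≡ 137^2 = 18769 ≡ 35 (mod 323)
4^256 ≡ 35^2 = 1225 ≡ 256 (mod 323)
322 = 256 + 64 + 2 in binary powers of 2.
So 4^322 ≡ 256 · 137 · 16 ≡ 101 (mod 323).
Since 101 ≠ 1, base 4 is a Fermat witness: 323 is composite.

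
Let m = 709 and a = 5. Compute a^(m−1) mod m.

1

5^1 ≡ 5 (mod 709)
5^2 ≡ 5^2 = 25 ≡ 25 (mod 709)
5^4 ≡ 25^2 = 625 ≡ 625 (mod 709)
5^8 ≡ 625^2 = 390625 ≡ 675 (mod 709)
5^16 ≡ 675^2 = 455625 ≡ 447 (mod 709)
5^32 ≡ 447^2 = 199809 ≡ 580 (mod 709)
5^64 ≡ 580^2 = 336400 ≡ 334 (mod 709)
5^128 ≡ 334^2 = 111556 ≡ 243 (mod 709)
5^256 ≡ 243^2 = 59049 ≡ 202 (mod 709)
5^512 ≡ 202^2 = 40804 ≡ 391 (mod 709)
708 = 512 + 128 + 64 + 4 in binary powers of 2.
So 5^708 ≡ 391 · 243 · 334 · 625 ≡ 1 (mod 709).
Since the result is 1, base 5 gives no evidence that 709 is composite.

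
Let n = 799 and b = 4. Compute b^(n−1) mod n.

4^1 ≡ 4 (mod 799)
4^2 ≡ 4^2 = 16 ≡ 16 (mod 799)
4^4 ≡ 16^2 = 256 ≡ 256 (mod 799)
4^8 ≡ 256^2 = 65536 ≡ 18 (mod 799)
4^16 ≡ 18^2 = 324 ≡ 324 (mod 799)
4^32 ≡ 324^2 = 104976 ≡ 307 (mod 799)
4^64 ≡ 307^2 = 94249 ≡ 766 (mod 799)
4^128 ≡ 766^2 = 586756 ≡ 290 (mod 799)
4^256 ≡ 290^2 = 84100 ≡ 205 (mod 799)
4^512 ≡ 205^2 = 42025 ≡ 477 (mod 799)
798 = 512 + 256 + 16 + 8 + 4 + 2 in binary powers of 2.
So 4^798 ≡ 477 · 205 · 324 · 18 · 256 · 16 ≡ 747 (mod 799).
Since 747 ≠ 1, base 4 is a Fermat witness: 799 is composite.

747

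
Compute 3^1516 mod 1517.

3^1 ≡ 3 (mod 1517)
3^2 ≡ 3^2 = 9 ≡ 9 (mod 1517)
3^4 ≡ 9^2 = 81 ≡ 81 (mod 1517)
3^8 ≡ 81^2 = 6561 ≡ 493 (mod 1517)
3^16 ≡ 493^2 = 243049 ≡ 329 (mod 1517)
3^32 ≡ 329^2 = 108241 ≡ 534 (mod 1517)
3^64 ≡ 534^2 = 285156 ≡ 1477 (mod 1517)
3^128 ≡ 1477^2 = 2181529 ≡ 83 (mod 1517)
3^256 ≡ 83^2 = 6889 ≡ 821 (mod 1517)
3^512 ≡ 821^2 = 674041 ≡ 493 (mod 1517)
3^1024 ≡ 493^2 = 243049 ≡ 329 (mod 1517)
1516 = 1024 + 256 + 128 + 64 + 32 + 8 + 4 in binary powers of 2.
So 3^1516 ≡ 329 · 821 · 83 · 1477 · 534 · 493 · 81 ≡ 81 (mod 1517).
Since 81 ≠ 1, base 3 is a Fermat witness: 1517 is composite.

81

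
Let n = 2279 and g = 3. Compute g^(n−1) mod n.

1257

3^1 ≡ 3 (mod 2279)
3^2 ≡ 3^2 = 9 ≡ 9 (mod 2279)
3^4 ≡ 9^2 = 81 ≡ 81 (mod 2279)
3^8 ≡ 81^2 = 6561 ≡ 2003 (mod 2279)
3^16 ≡ 2003^2 = 4012009 ≡ 969 (mod 2279)
3^32 ≡ 969^2 = 938961 ≡ 13 (mod 2279)
3^64 ≡ 13^2 = 169 ≡ 169 (mod 2279)
3^128 ≡ 169^2 = 28561 ≡ 1213 (mod 2279)
3^256 ≡ 1213^2 = 1471369 ≡ 1414 (mod 2279)
3^512 ≡ 1414^2 = 1999396 ≡ 713 (mod 2279)
3^1024 ≡ 713^2 = 508369 ≡ 152 (mod 2279)
3^2048 ≡ 152^2 = 23104 ≡ 314 (mod 2279)
2278 = 2048 + 128 + 64 + 32 + 4 + 2 in binary powers of 2.
So 3^2278 ≡ 314 · 1213 · 169 · 13 · 81 · 9 ≡ 1257 (mod 2279).
Since 1257 ≠ 1, base 3 is a Fermat witness: 2279 is composite.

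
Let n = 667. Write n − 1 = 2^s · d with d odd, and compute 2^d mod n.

330

667 − 1 = 666 = 2^1 · 333, so d = 333.
2^1 ≡ 2 (mod 667)
2^2 ≡ 2^2 = 4 ≡ 4 (mod 667)
2^4 ≡ 4^2 = 16 ≡ 16 (mod 667)
2^8 ≡ 16^2 = 256 ≡ 256 (mod 667)
2^16 ≡ 256^2 = 65536 ≡ 170 (mod 667)
2^32 ≡ 170^2 = 28900 ≡ 219 (mod 667)
2^64 ≡ 219^2 = 47961 ≡ 604 (mod 667)
2^128 ≡ 604^2 = 364816 ≡ 634 (mod 667)
2^256 ≡ 634^2 = 401956 ≡ 422 (mod 667)
333 = 256 + 64 + 8 + 4 + 1 in binary powers of 2.
So 2^333 ≡ 422 · 604 · 256 · 16 · 2 ≡ 330 (mod 667).
Squaring chain: 330; never reaches −1, so base 2 is a Miller–Rabin witness that 667 is composite.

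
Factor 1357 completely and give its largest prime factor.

1357 = 23 · 59
59 is prime.
So 1357 = 23 · 59; the largest prime factor is 59.

59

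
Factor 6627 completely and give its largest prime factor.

47

6627 = 3 · 2209
2209 = 47 · 47
47 = 47 · 1
So 6627 = 3 · 47^2; the largest prime factor is 47.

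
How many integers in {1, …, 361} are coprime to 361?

Factor: 361 = 19^2.
φ(361) = 19^1·(19−1) = 342.

342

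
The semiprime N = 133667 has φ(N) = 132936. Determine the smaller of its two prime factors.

φ(n) = (p−1)(q−1) = n − (p+q) + 1, so p + q = 133667 − 132936 + 1 = 732.
p and q are the roots of t² − 732t + 133667 = 0.
Discriminant: 732² − 4·133667 = 535824 − 534668 = 1156; √1156 = 34.
q = (732 − 34)/2 = 349, p = (732 + 34)/2 = 383.
Check: 349 · 383 = 133667.

349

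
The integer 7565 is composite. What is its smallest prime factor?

7565 is odd.
Digit sum 23, not divisible by 3.
Ends in 5: divisible by 5.

5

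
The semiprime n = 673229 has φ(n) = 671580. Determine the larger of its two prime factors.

φ(n) = (p−1)(q−1) = n − (p+q) + 1, so p + q = 673229 − 671580 + 1 = 1650.
p and q are the roots of t² − 1650t + 673229 = 0.
Discriminant: 1650² − 4·673229 = 2722500 − 2692916 = 29584; √29584 = 172.
q = (1650 − 172)/2 = 739, p = (1650 + 172)/2 = 911.
Check: 739 · 911 = 673229.

911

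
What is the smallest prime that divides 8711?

31

8711 is odd.
Digit sum 17, not divisible by 3.
Ends in 1: not divisible by 5.
7: 8711 = 7·1244 + 3
11: 8711 = 11·791 + 10
13: 8711 = 13·670 + 1
17: 8711 = 17·512 + 7
19: 8711 = 19·458 + 9
23: 8711 = 23·378 + 17
29: 8711 = 29·300 + 11
31: 8711 = 31·281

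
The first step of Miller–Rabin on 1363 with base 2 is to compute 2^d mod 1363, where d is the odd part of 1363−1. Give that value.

686

1363 − 1 = 1362 = 2^1 · 681, so d = 681.
2^1 ≡ 2 (mod 1363)
2^2 ≡ 2^2 = 4 ≡ 4 (mod 1363)
2^4 ≡ 4^2 = 16 ≡ 16 (mod 1363)
2^8 ≡ 16^2 = 256 ≡ 256 (mod 1363)
2^16 ≡ 256^2 = 65536 ≡ 112 (mod 1363)
2^32 ≡ 112^2 = 12544 ≡ 277 (mod 1363)
2^64 ≡ 277^2 = 76729 ≡ 401 (mod 1363)
2^128 ≡ 401^2 = 160801 ≡ 1330 (mod 1363)
2^256 ≡ 1330^2 = 1768900 ≡ 1089 (mod 1363)
2^512 ≡ 1089^2 = 1185921 ≡ 111 (mod 1363)
681 = 512 + 128 + 32 + 8 + 1 in binary powers of 2.
So 2^681 ≡ 111 · 1330 · 277 · 256 · 2 ≡ 686 (mod 1363).
Squaring chain: 686; never reaches −1, so base 2 is a Miller–Rabin witness that 1363 is composite.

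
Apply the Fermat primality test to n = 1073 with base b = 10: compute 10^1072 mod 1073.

750

10^1 ≡ 10 (mod 1073)
10^2 ≡ 10^2 = 100 ≡ 100 (mod 1073)
10^4 ≡ 100^2 = 10000 ≡ 343 (mod 1073)
10^8 ≡ 343^2 = 117649 ≡ 692 (mod 1073)
10^16 ≡ 692^2 = 478864 ≡ 306 (mod 1073)
10^32 ≡ 306^2 = 93636 ≡ 285 (mod 1073)
10^64 ≡ 285^2 = 81225 ≡ 750 (mod 1073)
10^128 ≡ 750^2 = 562500 ≡ 248 (mod 1073)
10^256 ≡ 248^2 = 61504 ≡ 343 (mod 1073)
10^512 ≡ 343^2 = 117649 ≡ 692 (mod 1073)
10^1024 ≡ 692^2 = 478864 ≡ 306 (mod 1073)
1072 = 1024 + 32 + 16 in binary powers of 2.
So 10^1072 ≡ 306 · 285 · 306 ≡ 750 (mod 1073).
Since 750 ≠ 1, base 10 is a Fermat witness: 1073 is composite.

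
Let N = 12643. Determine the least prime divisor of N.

47

12643 is odd.
Digit sum 16, not divisible by 3.
Ends in 3: not divisible by 5.
7: 12643 = 7·1806 + 1
11: 12643 = 11·1149 + 4
13: 12643 = 13·972 + 7
17: 12643 = 17·743 + 12
19: 12643 = 19·665 + 8
23: 12643 = 23·549 + 16
29: 12643 = 29·435 + 28
31: 12643 = 31·407 + 26
37: 12643 = 37·341 + 26
41: 12643 = 41·308 + 15
43: 12643 = 43·294 + 1
47: 12643 = 47·269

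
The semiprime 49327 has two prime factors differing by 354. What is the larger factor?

Since p = q + 354, we have 49327 = q(q + 354), so q² + 354q − 49327 = 0.
Discriminant: 354² + 4·49327 = 125316 + 197308 = 322624; √322624 = 568.
q = (−354 + 568)/2 = 107, and p = q + 354 = 461.
Check: 107 · 461 = 49327.

461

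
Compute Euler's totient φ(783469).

Factor: 783469 = 41 · 97 · 197.
φ(783469) = (41−1) · (97−1) · (197−1) = 40 · 96 · 196 = 752640.

752640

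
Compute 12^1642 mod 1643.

782

12^1 ≡ 12 (mod 1643)
12^2 ≡ 12^2 = 144 ≡ 144 (mod 1643)
12^4 ≡ 144^2 = 20736 ≡ 1020 (mod 1643)
12^8 ≡ 1020^2 = 1040400 ≡ 381 (mod 1643)
12^16 ≡ 381^2 = 145161 ≡ 577 (mod 1643)
12^32 ≡ 577^2 = 332929 ≡ 1043 (mod 1643)
12^64 ≡ 1043^2 = 1087849 ≡ 183 (mod 1643)
12^128 ≡ 183^2 = 33489 ≡ 629 (mod 1643)
12^256 ≡ 629^2 = 395641 ≡ 1321 (mod 1643)
12^512 ≡ 1321^2 = 1745041 ≡ 175 (mod 1643)
12^1024 ≡ 175^2 = 30625 ≡ 1051 (mod 1643)
1642 = 1024 + 512 + 64 + 32 + 8 + 2 in binary powers of 2.
So 12^1642 ≡ 1051 · 175 · 183 · 1043 · 381 · 144 ≡ 782 (mod 1643).
Since 782 ≠ 1, base 12 is a Fermat witness: 1643 is composite.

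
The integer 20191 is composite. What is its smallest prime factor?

20191 is odd.
Digit sum 13, not divisible by 3.
Ends in 1: not divisible by 5.
7: 20191 = 7·2884 + 3
11: 20191 = 11·1835 + 6
13: 20191 = 13·1553 + 2
17: 20191 = 17·1187 + 12
19: 20191 = 19·1062 + 13
23: 20191 = 23·877 + 20
29: 20191 = 29·696 + 7
31: 20191 = 31·651 + 10
37: 20191 = 37·545 + 26
41: 20191 = 41·492 + 19
43: 20191 = 43·469 + 24
47: 20191 = 47·429 + 28
53: 20191 = 53·380 + 51
59: 20191 = 59·342 + 13
61: 20191 = 61·331

61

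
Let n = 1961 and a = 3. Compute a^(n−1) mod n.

3^1 ≡ 3 (mod 1961)
3^2 ≡ 3^2 = 9 ≡ 9 (mod 1961)
3^4 ≡ 9^2 = 81 ≡ 81 (mod 1961)
3^8 ≡ 81^2 = 6561 ≡ 678 (mod 1961)
3^16 ≡ 678^2 = 459684 ≡ 810 (mod 1961)
3^32 ≡ 810^2 = 656100 ≡ 1126 (mod 1961)
3^64 ≡ 1126^2 = 1267876 ≡ 1070 (mod 1961)
3^128 ≡ 1070^2 = 1144900 ≡ 1637 (mod 1961)
3^256 ≡ 1637^2 = 2679769 ≡ 1043 (mod 1961)
3^512 ≡ 1043^2 = 1087849 ≡ 1455 (mod 1961)
3^1024 ≡ 1455^2 = 2117025 ≡ 1106 (mod 1961)
1960 = 1024 + 512 + 256 + 128 + 32 + 8 in binary powers of 2.
So 3^1960 ≡ 1106 · 1455 · 1043 · 1637 · 1126 · 678 ≡ 1106 (mod 1961).
Since 1106 ≠ 1, base 3 is a Fermat witness: 1961 is composite.

1106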